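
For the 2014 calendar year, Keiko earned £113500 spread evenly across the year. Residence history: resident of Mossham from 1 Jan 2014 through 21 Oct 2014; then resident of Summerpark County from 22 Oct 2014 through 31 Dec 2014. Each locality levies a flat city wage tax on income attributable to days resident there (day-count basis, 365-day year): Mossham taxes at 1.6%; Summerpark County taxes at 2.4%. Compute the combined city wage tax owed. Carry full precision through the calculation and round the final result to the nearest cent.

Mossham, 1 Jan – 21 Oct 2014: 294 days → £113500 × 1.6% × 294/365 = £1462.7507
Summerpark County, 22 Oct – 31 Dec 2014: 71 days → £113500 × 2.4% × 71/365 = £529.8740
Total = £1992.6247

£1992.62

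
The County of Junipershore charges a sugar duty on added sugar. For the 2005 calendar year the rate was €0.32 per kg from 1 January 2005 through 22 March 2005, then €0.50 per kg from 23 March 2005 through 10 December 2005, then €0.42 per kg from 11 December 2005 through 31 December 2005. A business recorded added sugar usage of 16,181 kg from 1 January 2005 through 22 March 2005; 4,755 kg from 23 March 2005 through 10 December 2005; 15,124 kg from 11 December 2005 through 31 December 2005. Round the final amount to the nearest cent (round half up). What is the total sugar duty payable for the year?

1 January – 22 March 2005: 16,181 kg at €0.32/kg → €5177.92
23 March – 10 December 2005: 4,755 kg at €0.50/kg → €2377.50
11 December – 31 December 2005: 15,124 kg at €0.42/kg → €6352.08

€13907.50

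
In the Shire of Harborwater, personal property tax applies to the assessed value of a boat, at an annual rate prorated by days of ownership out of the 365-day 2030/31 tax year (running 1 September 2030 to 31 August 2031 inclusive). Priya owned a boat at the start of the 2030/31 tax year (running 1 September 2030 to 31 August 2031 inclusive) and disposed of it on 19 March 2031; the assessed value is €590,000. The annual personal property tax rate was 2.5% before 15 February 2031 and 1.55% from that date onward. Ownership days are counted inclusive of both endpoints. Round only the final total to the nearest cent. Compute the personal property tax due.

€7,575.44

1 September 2030 – 14 February 2031: 167 days at 2.5% → €590,000 × 2.5% × 167/365 = €6,748.6301
15 February – 19 March 2031: 33 days at 1.55% → €590,000 × 1.55% × 33/365 = €826.8082
Total = €7,575.4384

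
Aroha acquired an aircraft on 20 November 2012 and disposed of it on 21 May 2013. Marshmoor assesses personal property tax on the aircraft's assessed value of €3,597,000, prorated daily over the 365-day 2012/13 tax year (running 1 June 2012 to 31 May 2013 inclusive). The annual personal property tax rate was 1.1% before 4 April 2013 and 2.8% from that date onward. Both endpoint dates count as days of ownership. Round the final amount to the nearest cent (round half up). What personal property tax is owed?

20 November 2012 – 3 April 2013: 135 days at 1.1% → €3,597,000 × 1.1% × 135/365 = €14,634.3699
4 April – 21 May 2013: 48 days at 2.8% → €3,597,000 × 2.8% × 48/365 = €13,244.8438
Total = €27,879.2137

€27,879.21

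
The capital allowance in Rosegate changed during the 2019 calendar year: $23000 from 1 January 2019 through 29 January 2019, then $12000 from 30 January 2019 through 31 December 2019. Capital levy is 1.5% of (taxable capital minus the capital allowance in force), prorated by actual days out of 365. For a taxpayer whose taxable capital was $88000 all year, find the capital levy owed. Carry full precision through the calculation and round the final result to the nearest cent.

$1126.89

1 January – 29 January 2019: 29 days, exemption $23000 → ($88000 − $23000) × 1.5% × 29/365 = $77.4658
30 January – 31 December 2019: 336 days, exemption $12000 → ($88000 − $12000) × 1.5% × 336/365 = $1049.4247
Total = $1126.8904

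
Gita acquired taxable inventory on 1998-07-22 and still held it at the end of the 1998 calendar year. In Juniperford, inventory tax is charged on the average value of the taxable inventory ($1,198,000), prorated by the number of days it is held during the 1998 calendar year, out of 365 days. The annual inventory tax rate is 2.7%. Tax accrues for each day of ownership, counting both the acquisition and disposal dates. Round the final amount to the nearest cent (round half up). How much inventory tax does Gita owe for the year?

Days held (1998-07-22 to 1998-12-31): 163 out of 365
Tax = $1,198,000 × 2.7% × 163/365 = $14,444.9260

$14,444.93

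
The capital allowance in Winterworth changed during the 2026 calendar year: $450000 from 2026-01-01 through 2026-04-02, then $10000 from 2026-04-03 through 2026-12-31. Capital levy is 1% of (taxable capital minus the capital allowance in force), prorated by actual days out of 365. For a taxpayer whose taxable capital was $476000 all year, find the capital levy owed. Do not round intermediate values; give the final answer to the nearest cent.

$3550.96

2026-01-01 to 2026-04-02: 92 days, exemption $450000 → ($476000 − $450000) × 1% × 92/365 = $65.5342
2026-04-03 to 2026-12-31: 273 days, exemption $10000 → ($476000 − $10000) × 1% × 273/365 = $3485.4247
Total = $3550.9589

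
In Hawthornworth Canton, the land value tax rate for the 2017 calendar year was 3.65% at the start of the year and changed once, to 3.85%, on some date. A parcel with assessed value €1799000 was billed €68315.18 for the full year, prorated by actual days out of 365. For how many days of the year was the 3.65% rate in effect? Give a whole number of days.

Let d = days at the first rate; then 365 − d days at the second rate.
€1799000 × [3.65%·d + 3.85%·(365−d)] / 365 = €68315.18
Solving gives d = 96, so the new rate took effect on 7 April 2017.

96 days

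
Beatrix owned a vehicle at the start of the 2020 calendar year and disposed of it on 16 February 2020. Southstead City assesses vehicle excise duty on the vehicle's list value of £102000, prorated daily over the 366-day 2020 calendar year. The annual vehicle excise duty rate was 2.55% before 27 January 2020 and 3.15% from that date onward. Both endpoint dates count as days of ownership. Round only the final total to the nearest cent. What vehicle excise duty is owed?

1 January – 26 January 2020: 26 days at 2.55% → £102000 × 2.55% × 26/366 = £184.7705
27 January – 16 February 2020: 21 days at 3.15% → £102000 × 3.15% × 21/366 = £184.3525
Total = £369.1230

£369.12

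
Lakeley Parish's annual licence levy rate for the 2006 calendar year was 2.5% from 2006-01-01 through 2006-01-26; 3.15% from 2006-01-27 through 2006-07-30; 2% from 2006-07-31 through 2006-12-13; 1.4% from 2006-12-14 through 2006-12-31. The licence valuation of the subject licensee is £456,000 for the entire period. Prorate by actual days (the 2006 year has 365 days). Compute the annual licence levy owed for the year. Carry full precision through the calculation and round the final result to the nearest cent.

£11,805.40

2006-01-01 to 2006-01-26: 26 days at 2.5% → £456,000 × 2.5% × 26/365 = £812.0548
2006-01-27 to 2006-07-30: 185 days at 3.15% → £456,000 × 3.15% × 185/365 = £7,280.3836
2006-07-31 to 2006-12-13: 136 days at 2% → £456,000 × 2% × 136/365 = £3,398.1370
2006-12-14 to 2006-12-31: 18 days at 1.4% → £456,000 × 1.4% × 18/365 = £314.8274
Total = £11,805.4027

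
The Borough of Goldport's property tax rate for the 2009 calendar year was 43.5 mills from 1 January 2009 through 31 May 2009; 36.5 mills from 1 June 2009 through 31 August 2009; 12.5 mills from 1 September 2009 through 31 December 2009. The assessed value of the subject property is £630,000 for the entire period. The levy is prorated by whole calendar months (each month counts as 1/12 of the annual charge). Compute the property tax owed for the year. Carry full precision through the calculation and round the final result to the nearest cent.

£19,792.50

1 January – 31 May 2009: 5 months at 43.5 mills → £630,000 × 4.35% × 5/12 = £11,418.7500
1 June – 31 August 2009: 3 months at 36.5 mills → £630,000 × 3.65% × 3/12 = £5,748.7500
1 September – 31 December 2009: 4 months at 12.5 mills → £630,000 × 1.25% × 4/12 = £2,625.0000
Total = £19,792.5000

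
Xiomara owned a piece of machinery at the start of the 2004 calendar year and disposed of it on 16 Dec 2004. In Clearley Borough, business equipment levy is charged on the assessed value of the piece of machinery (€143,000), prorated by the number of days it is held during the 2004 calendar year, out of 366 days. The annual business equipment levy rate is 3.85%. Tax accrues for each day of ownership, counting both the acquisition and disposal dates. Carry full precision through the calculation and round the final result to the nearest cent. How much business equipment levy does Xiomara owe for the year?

Days held (1 Jan – 16 Dec 2004): 351 out of 366
Tax = €143,000 × 3.85% × 351/366 = €5,279.8648

€5,279.86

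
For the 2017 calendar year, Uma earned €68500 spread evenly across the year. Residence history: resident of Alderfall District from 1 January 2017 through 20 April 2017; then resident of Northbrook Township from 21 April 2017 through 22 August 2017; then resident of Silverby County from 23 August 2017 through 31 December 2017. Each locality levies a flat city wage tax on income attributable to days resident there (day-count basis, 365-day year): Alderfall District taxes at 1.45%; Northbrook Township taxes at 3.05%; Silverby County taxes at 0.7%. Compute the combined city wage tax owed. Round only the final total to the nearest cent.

€1181.20

Alderfall District, 1 January – 20 April 2017: 110 days → €68500 × 1.45% × 110/365 = €299.3356
Northbrook Township, 21 April – 22 August 2017: 124 days → €68500 × 3.05% × 124/365 = €709.7726
Silverby County, 23 August – 31 December 2017: 131 days → €68500 × 0.7% × 131/365 = €172.0945
Total = €1181.2027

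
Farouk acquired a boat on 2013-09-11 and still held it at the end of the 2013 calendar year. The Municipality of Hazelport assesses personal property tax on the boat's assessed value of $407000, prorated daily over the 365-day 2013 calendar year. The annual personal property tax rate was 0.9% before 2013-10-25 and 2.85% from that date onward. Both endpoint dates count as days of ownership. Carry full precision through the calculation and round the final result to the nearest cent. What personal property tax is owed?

2013-09-11 to 2013-10-24: 44 days at 0.9% → $407000 × 0.9% × 44/365 = $441.5671
2013-10-25 to 2013-12-31: 68 days at 2.85% → $407000 × 2.85% × 68/365 = $2161.0027
Total = $2602.5699

$2602.57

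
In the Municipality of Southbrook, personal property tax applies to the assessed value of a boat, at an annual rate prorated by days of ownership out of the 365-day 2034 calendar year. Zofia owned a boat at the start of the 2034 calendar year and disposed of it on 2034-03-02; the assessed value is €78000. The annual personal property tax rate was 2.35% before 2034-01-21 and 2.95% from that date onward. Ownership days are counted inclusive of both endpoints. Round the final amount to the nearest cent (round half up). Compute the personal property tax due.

2034-01-01 to 2034-01-20: 20 days at 2.35% → €78000 × 2.35% × 20/365 = €100.4384
2034-01-21 to 2034-03-02: 41 days at 2.95% → €78000 × 2.95% × 41/365 = €258.4685
Total = €358.9068

€358.91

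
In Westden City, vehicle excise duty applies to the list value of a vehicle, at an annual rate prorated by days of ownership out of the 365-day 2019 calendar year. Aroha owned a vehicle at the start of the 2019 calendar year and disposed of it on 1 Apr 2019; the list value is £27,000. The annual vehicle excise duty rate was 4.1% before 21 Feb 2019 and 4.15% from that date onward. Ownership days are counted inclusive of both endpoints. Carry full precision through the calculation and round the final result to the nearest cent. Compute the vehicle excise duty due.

1 Jan – 20 Feb 2019: 51 days at 4.1% → £27,000 × 4.1% × 51/365 = £154.6767
21 Feb – 1 Apr 2019: 40 days at 4.15% → £27,000 × 4.15% × 40/365 = £122.7945
Total = £277.4712

£277.47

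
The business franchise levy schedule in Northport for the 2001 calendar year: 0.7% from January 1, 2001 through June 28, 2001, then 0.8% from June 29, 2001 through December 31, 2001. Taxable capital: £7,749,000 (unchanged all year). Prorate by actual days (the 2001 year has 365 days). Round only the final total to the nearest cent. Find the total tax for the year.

£58,191.81

January 1 – June 28, 2001: 179 days at 0.7% → £7,749,000 × 0.7% × 179/365 = £26,601.3616
June 29 – December 31, 2001: 186 days at 0.8% → £7,749,000 × 0.8% × 186/365 = £31,590.4438
Total = £58,191.8055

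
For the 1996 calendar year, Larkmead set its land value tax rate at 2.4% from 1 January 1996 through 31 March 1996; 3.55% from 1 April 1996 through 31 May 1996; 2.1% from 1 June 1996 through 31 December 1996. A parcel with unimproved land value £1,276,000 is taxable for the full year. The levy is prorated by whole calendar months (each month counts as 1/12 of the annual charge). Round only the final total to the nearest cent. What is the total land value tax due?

£30,836.67

1 January – 31 March 1996: 3 months at 2.4% → £1,276,000 × 2.4% × 3/12 = £7,656.0000
1 April – 31 May 1996: 2 months at 3.55% → £1,276,000 × 3.55% × 2/12 = £7,549.6667
1 June – 31 December 1996: 7 months at 2.1% → £1,276,000 × 2.1% × 7/12 = £15,631.0000
Total = £30,836.6667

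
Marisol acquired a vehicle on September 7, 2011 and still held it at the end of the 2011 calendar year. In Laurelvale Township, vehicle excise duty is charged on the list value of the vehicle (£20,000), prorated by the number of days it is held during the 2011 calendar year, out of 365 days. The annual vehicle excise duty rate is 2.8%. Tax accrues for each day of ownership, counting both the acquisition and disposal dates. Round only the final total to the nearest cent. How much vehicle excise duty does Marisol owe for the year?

Days held (September 7 – December 31, 2011): 116 out of 365
Tax = £20,000 × 2.8% × 116/365 = £177.9726

£177.97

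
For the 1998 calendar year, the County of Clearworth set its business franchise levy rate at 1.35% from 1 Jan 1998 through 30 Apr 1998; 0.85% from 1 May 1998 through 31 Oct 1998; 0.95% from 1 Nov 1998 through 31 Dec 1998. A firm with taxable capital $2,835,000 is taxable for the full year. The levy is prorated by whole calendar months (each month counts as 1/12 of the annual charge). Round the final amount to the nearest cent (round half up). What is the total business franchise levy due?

$29,295.00

1 Jan – 30 Apr 1998: 4 months at 1.35% → $2,835,000 × 1.35% × 4/12 = $12,757.5000
1 May – 31 Oct 1998: 6 months at 0.85% → $2,835,000 × 0.85% × 6/12 = $12,048.7500
1 Nov – 31 Dec 1998: 2 months at 0.95% → $2,835,000 × 0.95% × 2/12 = $4,488.7500
Total = $29,295.0000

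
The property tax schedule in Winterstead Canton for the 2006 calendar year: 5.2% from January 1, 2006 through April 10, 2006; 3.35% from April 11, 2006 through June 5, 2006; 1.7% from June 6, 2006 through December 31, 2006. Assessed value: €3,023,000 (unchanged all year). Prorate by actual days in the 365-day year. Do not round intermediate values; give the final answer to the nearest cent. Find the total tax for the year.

€88,031.42

January 1 – April 10, 2006: 100 days at 5.2% → €3,023,000 × 5.2% × 100/365 = €43,067.3973
April 11 – June 5, 2006: 56 days at 3.35% → €3,023,000 × 3.35% × 56/365 = €15,537.3918
June 6 – December 31, 2006: 209 days at 1.7% → €3,023,000 × 1.7% × 209/365 = €29,426.6274
Total = €88,031.4164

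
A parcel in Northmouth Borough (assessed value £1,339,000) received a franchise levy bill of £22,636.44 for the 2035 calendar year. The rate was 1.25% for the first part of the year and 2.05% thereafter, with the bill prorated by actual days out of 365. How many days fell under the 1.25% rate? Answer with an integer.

Let d = days at the first rate; then 365 − d days at the second rate.
£1,339,000 × [1.25%·d + 2.05%·(365−d)] / 365 = £22,636.44
Solving gives d = 164, so the new rate took effect on 14 Jun 2035.

164 days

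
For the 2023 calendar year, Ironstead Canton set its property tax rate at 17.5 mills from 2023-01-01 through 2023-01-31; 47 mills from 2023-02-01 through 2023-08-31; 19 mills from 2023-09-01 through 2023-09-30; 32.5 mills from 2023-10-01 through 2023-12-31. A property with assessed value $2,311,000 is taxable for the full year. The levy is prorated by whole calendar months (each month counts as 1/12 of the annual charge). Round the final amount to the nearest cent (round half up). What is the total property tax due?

$89,166.08

2023-01-01 to 2023-01-31: 1 month at 17.5 mills → $2,311,000 × 1.75% × 1/12 = $3,370.2083
2023-02-01 to 2023-08-31: 7 months at 47 mills → $2,311,000 × 4.7% × 7/12 = $63,359.9167
2023-09-01 to 2023-09-30: 1 month at 19 mills → $2,311,000 × 1.9% × 1/12 = $3,659.0833
2023-10-01 to 2023-12-31: 3 months at 32.5 mills → $2,311,000 × 3.25% × 3/12 = $18,776.8750
Total = $89,166.0833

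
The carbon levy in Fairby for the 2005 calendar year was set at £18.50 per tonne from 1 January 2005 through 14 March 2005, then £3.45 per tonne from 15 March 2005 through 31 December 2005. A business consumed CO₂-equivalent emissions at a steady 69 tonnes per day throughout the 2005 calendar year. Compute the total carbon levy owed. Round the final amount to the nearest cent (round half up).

£162695.10

1 January – 14 March 2005: 73 days × 69 tonnes/day = 5,037 tonnes at £18.50/tonne → £93184.50
15 March – 31 December 2005: 292 days × 69 tonnes/day = 20,148 tonnes at £3.45/tonne → £69510.60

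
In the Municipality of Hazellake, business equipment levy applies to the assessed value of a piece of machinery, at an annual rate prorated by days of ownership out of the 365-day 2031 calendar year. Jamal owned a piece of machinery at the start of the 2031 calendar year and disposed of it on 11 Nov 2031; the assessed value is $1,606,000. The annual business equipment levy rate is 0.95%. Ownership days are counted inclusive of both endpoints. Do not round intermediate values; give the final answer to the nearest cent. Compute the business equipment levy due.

Days held (1 Jan – 11 Nov 2031): 315 out of 365
Tax = $1,606,000 × 0.95% × 315/365 = $13,167.0000

$13,167.00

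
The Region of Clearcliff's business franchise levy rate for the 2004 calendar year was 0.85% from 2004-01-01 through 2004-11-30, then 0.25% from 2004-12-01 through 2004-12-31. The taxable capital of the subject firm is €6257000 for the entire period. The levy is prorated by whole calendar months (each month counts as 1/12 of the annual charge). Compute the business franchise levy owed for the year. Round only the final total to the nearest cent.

€50056.00

2004-01-01 to 2004-11-30: 11 months at 0.85% → €6257000 × 0.85% × 11/12 = €48752.4583
2004-12-01 to 2004-12-31: 1 month at 0.25% → €6257000 × 0.25% × 1/12 = €1303.5417
Total = €50056.0000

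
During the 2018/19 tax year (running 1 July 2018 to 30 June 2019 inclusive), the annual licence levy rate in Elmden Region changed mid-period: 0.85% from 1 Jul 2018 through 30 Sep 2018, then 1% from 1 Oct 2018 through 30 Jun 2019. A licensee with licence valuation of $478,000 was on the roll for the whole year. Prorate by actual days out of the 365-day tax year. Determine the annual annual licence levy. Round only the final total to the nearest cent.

1 Jul – 30 Sep 2018: 92 days at 0.85% → $478,000 × 0.85% × 92/365 = $1,024.0986
1 Oct 2018 – 30 Jun 2019: 273 days at 1% → $478,000 × 1% × 273/365 = $3,575.1781
Total = $4,599.2767

$4,599.28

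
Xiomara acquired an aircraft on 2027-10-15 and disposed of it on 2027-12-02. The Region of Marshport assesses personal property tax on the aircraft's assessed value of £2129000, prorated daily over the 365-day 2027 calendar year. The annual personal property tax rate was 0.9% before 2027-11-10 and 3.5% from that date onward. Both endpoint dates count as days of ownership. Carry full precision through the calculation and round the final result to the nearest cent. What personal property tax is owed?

2027-10-15 to 2027-11-09: 26 days at 0.9% → £2129000 × 0.9% × 26/365 = £1364.8932
2027-11-10 to 2027-12-02: 23 days at 3.5% → £2129000 × 3.5% × 23/365 = £4695.4658
Total = £6060.3589

£6060.36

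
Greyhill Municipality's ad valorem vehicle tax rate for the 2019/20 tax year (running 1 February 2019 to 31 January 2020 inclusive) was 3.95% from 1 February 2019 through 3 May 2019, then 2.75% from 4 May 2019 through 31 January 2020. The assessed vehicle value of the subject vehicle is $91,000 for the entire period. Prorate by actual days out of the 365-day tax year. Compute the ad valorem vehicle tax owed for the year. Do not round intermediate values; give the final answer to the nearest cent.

1 February – 3 May 2019: 92 days at 3.95% → $91,000 × 3.95% × 92/365 = $906.0110
4 May 2019 – 31 January 2020: 273 days at 2.75% → $91,000 × 2.75% × 273/365 = $1,871.7329
Total = $2,777.7438

$2,777.74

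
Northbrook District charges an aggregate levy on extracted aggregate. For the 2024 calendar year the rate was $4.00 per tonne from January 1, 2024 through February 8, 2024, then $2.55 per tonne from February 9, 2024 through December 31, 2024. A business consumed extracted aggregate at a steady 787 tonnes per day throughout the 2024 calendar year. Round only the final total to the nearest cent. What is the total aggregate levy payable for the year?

$779,011.95

January 1 – February 8, 2024: 39 days × 787 tonnes/day = 30,693 tonnes at $4.00/tonne → $122,772.00
February 9 – December 31, 2024: 327 days × 787 tonnes/day = 257,349 tonnes at $2.55/tonne → $656,239.95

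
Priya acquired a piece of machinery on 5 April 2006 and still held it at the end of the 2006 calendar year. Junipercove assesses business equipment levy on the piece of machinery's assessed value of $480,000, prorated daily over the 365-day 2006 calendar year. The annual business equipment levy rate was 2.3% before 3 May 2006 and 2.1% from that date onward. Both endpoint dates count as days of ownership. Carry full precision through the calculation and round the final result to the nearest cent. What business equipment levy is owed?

$7,557.70

5 April – 2 May 2006: 28 days at 2.3% → $480,000 × 2.3% × 28/365 = $846.9041
3 May – 31 December 2006: 243 days at 2.1% → $480,000 × 2.1% × 243/365 = $6,710.7945
Total = $7,557.6986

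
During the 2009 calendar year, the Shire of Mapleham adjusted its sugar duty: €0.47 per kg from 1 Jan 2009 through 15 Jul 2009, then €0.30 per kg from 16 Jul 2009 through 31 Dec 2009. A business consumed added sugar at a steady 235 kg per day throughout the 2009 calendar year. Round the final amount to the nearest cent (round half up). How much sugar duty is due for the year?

1 Jan – 15 Jul 2009: 196 days × 235 kg/day = 46,060 kg at €0.47/kg → €21648.20
16 Jul – 31 Dec 2009: 169 days × 235 kg/day = 39,715 kg at €0.30/kg → €11914.50

€33562.70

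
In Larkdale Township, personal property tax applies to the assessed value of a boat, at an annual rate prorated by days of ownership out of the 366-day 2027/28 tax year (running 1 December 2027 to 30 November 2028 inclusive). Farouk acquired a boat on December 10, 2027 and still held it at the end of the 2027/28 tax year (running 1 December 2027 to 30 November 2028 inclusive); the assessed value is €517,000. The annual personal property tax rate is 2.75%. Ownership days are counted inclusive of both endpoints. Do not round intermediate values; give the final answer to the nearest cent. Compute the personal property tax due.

€13,867.89

Days held (December 10, 2027 – November 30, 2028): 357 out of 366
Tax = €517,000 × 2.75% × 357/366 = €13,867.8893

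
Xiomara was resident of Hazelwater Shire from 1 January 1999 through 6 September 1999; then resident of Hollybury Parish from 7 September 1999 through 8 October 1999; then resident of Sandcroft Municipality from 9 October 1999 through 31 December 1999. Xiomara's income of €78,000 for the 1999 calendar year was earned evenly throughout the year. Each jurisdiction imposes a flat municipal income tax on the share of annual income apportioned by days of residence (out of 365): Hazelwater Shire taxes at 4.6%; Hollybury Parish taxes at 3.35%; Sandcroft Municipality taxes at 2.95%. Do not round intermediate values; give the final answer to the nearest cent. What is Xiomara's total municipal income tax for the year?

Hazelwater Shire, 1 January – 6 September 1999: 249 days → €78,000 × 4.6% × 249/365 = €2,447.7041
Hollybury Parish, 7 September – 8 October 1999: 32 days → €78,000 × 3.35% × 32/365 = €229.0849
Sandcroft Municipality, 9 October – 31 December 1999: 84 days → €78,000 × 2.95% × 84/365 = €529.5452
Total = €3,206.3342

€3,206.33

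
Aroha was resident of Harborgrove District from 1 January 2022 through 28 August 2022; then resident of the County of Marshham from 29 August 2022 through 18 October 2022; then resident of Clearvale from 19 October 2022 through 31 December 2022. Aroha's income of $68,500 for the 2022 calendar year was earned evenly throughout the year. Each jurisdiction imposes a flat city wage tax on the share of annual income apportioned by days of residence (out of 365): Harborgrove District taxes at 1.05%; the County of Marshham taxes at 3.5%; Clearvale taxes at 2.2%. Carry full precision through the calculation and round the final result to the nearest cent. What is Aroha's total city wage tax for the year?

Harborgrove District, 1 January – 28 August 2022: 240 days → $68,500 × 1.05% × 240/365 = $472.9315
The County of Marshham, 29 August – 18 October 2022: 51 days → $68,500 × 3.5% × 51/365 = $334.9932
Clearvale, 19 October – 31 December 2022: 74 days → $68,500 × 2.2% × 74/365 = $305.5288
Total = $1,113.4534

$1,113.45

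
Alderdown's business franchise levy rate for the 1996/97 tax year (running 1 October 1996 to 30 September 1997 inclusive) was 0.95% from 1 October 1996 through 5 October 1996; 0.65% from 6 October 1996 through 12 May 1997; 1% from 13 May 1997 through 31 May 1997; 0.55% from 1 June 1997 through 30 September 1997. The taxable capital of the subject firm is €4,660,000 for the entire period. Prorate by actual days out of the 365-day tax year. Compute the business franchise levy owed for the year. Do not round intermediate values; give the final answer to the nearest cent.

€29,772.93

1 October – 5 October 1996: 5 days at 0.95% → €4,660,000 × 0.95% × 5/365 = €606.4384
6 October 1996 – 12 May 1997: 219 days at 0.65% → €4,660,000 × 0.65% × 219/365 = €18,174.0000
13 May – 31 May 1997: 19 days at 1% → €4,660,000 × 1% × 19/365 = €2,425.7534
1 June – 30 September 1997: 122 days at 0.55% → €4,660,000 × 0.55% × 122/365 = €8,566.7397
Total = €29,772.9315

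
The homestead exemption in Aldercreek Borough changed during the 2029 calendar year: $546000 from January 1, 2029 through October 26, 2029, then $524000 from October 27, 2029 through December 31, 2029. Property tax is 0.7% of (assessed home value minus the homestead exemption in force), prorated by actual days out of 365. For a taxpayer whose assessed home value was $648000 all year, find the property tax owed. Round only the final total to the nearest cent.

January 1 – October 26, 2029: 299 days, exemption $546000 → ($648000 − $546000) × 0.7% × 299/365 = $584.8932
October 27 – December 31, 2029: 66 days, exemption $524000 → ($648000 − $524000) × 0.7% × 66/365 = $156.9534
Total = $741.8466

$741.85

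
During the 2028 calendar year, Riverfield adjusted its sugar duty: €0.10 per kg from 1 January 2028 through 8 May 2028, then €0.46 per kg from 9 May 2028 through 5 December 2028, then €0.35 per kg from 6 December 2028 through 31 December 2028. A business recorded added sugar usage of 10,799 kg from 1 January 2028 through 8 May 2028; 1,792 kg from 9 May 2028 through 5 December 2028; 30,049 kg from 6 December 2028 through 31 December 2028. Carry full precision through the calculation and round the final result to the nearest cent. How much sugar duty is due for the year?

1 January – 8 May 2028: 10,799 kg at €0.10/kg → €1079.90
9 May – 5 December 2028: 1,792 kg at €0.46/kg → €824.32
6 December – 31 December 2028: 30,049 kg at €0.35/kg → €10517.15

€12421.37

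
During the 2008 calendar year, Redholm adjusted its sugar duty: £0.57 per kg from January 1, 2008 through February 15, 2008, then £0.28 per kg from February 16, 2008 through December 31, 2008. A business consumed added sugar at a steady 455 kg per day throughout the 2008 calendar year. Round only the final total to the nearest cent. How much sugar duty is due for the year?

January 1 – February 15, 2008: 46 days × 455 kg/day = 20,930 kg at £0.57/kg → £11,930.10
February 16 – December 31, 2008: 320 days × 455 kg/day = 145,600 kg at £0.28/kg → £40,768.00

£52,698.10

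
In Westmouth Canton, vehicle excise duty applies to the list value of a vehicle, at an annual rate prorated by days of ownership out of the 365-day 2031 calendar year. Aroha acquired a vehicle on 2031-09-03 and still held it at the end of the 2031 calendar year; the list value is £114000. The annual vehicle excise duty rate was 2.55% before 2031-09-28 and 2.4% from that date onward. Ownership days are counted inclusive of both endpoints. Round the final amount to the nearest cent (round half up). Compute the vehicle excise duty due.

£911.22

2031-09-03 to 2031-09-27: 25 days at 2.55% → £114000 × 2.55% × 25/365 = £199.1096
2031-09-28 to 2031-12-31: 95 days at 2.4% → £114000 × 2.4% × 95/365 = £712.1096
Total = £911.2192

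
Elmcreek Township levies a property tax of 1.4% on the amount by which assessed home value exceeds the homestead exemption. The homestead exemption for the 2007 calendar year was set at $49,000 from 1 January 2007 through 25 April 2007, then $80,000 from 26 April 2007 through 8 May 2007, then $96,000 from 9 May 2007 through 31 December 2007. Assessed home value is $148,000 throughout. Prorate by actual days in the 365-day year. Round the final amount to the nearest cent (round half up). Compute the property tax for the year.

1 January – 25 April 2007: 115 days, exemption $49,000 → ($148,000 − $49,000) × 1.4% × 115/365 = $436.6849
26 April – 8 May 2007: 13 days, exemption $80,000 → ($148,000 − $80,000) × 1.4% × 13/365 = $33.9068
9 May – 31 December 2007: 237 days, exemption $96,000 → ($148,000 − $96,000) × 1.4% × 237/365 = $472.7014
Total = $943.2932

$943.29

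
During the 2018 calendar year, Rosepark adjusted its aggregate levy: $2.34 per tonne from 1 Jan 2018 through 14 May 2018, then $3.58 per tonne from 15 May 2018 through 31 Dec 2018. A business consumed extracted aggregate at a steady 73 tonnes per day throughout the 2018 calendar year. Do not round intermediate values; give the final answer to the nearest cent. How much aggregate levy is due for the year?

1 Jan – 14 May 2018: 134 days × 73 tonnes/day = 9,782 tonnes at $2.34/tonne → $22,889.88
15 May – 31 Dec 2018: 231 days × 73 tonnes/day = 16,863 tonnes at $3.58/tonne → $60,369.54

$83,259.42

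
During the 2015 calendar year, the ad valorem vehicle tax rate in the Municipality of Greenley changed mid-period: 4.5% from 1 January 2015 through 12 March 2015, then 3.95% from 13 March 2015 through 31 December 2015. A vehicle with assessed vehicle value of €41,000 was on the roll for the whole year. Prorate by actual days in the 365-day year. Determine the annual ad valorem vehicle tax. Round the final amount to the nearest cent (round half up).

€1,663.36

1 January – 12 March 2015: 71 days at 4.5% → €41,000 × 4.5% × 71/365 = €358.8904
13 March – 31 December 2015: 294 days at 3.95% → €41,000 × 3.95% × 294/365 = €1,304.4740
Total = €1,663.3644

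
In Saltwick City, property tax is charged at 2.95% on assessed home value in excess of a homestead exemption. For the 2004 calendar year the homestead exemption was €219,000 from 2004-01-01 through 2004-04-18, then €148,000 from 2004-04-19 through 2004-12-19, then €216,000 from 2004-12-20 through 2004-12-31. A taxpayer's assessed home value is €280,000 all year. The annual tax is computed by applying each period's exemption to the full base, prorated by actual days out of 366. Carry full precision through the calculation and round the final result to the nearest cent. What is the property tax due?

2004-01-01 to 2004-04-18: 109 days, exemption €219,000 → (€280,000 − €219,000) × 2.95% × 109/366 = €535.9167
2004-04-19 to 2004-12-19: 245 days, exemption €148,000 → (€280,000 − €148,000) × 2.95% × 245/366 = €2,606.6393
2004-12-20 to 2004-12-31: 12 days, exemption €216,000 → (€280,000 − €216,000) × 2.95% × 12/366 = €61.9016
Total = €3,204.4577

€3,204.46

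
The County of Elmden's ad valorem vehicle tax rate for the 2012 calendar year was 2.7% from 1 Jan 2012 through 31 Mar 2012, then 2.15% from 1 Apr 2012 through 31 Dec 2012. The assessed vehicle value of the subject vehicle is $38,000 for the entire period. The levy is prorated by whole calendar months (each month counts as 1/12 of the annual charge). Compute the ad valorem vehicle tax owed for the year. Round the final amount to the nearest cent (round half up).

1 Jan – 31 Mar 2012: 3 months at 2.7% → $38,000 × 2.7% × 3/12 = $256.5000
1 Apr – 31 Dec 2012: 9 months at 2.15% → $38,000 × 2.15% × 9/12 = $612.7500
Total = $869.2500

$869.25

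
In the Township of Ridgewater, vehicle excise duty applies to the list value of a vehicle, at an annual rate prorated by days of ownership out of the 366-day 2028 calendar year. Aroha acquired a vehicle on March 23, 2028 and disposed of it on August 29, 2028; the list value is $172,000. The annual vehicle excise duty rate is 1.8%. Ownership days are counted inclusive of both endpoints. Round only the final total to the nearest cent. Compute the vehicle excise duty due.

$1,353.44

Days held (March 23 – August 29, 2028): 160 out of 366
Tax = $172,000 × 1.8% × 160/366 = $1,353.4426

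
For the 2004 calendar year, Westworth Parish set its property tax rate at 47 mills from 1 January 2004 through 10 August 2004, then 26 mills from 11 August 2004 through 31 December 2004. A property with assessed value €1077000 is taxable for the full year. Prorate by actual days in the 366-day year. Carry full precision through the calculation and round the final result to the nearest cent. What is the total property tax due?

1 January – 10 August 2004: 223 days at 47 mills → €1077000 × 4.7% × 223/366 = €30841.6311
11 August – 31 December 2004: 143 days at 26 mills → €1077000 × 2.6% × 143/366 = €10940.6721
Total = €41782.3033

€41782.30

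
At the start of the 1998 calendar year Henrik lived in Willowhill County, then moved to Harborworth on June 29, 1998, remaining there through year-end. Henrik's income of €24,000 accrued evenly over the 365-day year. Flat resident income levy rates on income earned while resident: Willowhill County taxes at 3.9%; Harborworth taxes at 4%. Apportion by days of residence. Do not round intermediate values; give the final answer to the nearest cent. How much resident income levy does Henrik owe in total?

€948.23

Willowhill County, January 1 – June 28, 1998: 179 days → €24,000 × 3.9% × 179/365 = €459.0247
Harborworth, June 29 – December 31, 1998: 186 days → €24,000 × 4% × 186/365 = €489.2055
Total = €948.2301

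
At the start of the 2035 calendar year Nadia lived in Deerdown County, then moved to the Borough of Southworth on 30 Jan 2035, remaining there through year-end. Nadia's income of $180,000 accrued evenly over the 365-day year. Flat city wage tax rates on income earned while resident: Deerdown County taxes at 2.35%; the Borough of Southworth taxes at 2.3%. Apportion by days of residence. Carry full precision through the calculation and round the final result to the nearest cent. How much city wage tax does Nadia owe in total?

Deerdown County, 1 Jan – 29 Jan 2035: 29 days → $180,000 × 2.35% × 29/365 = $336.0822
The Borough of Southworth, 30 Jan – 31 Dec 2035: 336 days → $180,000 × 2.3% × 336/365 = $3,811.0685
Total = $4,147.1507

$4,147.15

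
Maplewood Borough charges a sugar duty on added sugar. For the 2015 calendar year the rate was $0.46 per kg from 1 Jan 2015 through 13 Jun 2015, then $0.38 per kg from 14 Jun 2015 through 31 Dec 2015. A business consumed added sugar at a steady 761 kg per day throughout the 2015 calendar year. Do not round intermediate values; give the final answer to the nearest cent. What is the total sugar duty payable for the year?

$115,535.02

1 Jan – 13 Jun 2015: 164 days × 761 kg/day = 124,804 kg at $0.46/kg → $57,409.84
14 Jun – 31 Dec 2015: 201 days × 761 kg/day = 152,961 kg at $0.38/kg → $58,125.18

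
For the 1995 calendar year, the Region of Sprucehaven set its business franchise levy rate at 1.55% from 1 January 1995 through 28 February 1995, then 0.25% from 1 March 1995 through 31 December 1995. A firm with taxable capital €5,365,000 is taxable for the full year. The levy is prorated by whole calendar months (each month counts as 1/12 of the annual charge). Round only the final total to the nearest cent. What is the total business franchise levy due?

€25,036.67

1 January – 28 February 1995: 2 months at 1.55% → €5,365,000 × 1.55% × 2/12 = €13,859.5833
1 March – 31 December 1995: 10 months at 0.25% → €5,365,000 × 0.25% × 10/12 = €11,177.0833
Total = €25,036.6667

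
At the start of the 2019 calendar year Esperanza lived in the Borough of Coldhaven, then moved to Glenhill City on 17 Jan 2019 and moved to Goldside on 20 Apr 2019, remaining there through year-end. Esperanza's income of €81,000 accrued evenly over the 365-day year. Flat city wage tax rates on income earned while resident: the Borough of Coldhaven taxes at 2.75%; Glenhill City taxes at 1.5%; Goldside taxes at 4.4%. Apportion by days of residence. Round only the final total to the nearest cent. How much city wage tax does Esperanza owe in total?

The Borough of Coldhaven, 1 Jan – 16 Jan 2019: 16 days → €81,000 × 2.75% × 16/365 = €97.6438
Glenhill City, 17 Jan – 19 Apr 2019: 93 days → €81,000 × 1.5% × 93/365 = €309.5753
Goldside, 20 Apr – 31 Dec 2019: 256 days → €81,000 × 4.4% × 256/365 = €2,499.6822
Total = €2,906.9014

€2,906.90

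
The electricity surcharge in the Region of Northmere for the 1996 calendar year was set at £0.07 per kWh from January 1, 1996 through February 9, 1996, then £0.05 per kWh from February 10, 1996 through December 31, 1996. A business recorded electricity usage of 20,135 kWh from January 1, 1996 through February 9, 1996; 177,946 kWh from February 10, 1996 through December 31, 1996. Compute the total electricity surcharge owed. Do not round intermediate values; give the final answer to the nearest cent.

January 1 – February 9, 1996: 20,135 kWh at £0.07/kWh → £1,409.45
February 10 – December 31, 1996: 177,946 kWh at £0.05/kWh → £8,897.30

£10,306.75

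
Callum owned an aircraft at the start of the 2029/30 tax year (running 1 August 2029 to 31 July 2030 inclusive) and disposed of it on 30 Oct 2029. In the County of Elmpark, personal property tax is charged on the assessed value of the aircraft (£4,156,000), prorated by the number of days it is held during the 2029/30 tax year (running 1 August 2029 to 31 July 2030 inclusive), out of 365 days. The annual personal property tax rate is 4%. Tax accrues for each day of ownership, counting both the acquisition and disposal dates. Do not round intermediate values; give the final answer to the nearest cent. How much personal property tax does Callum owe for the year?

Days held (1 Aug – 30 Oct 2029): 91 out of 365
Tax = £4,156,000 × 4% × 91/365 = £41,446.1370

£41,446.14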